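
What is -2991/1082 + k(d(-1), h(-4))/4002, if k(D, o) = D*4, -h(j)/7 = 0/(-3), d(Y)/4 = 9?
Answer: -1969029/721694 ≈ -2.7283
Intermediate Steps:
d(Y) = 36 (d(Y) = 4*9 = 36)
h(j) = 0 (h(j) = -0/(-3) = -0*(-1)/3 = -7*0 = 0)
k(D, o) = 4*D
-2991/1082 + k(d(-1), h(-4))/4002 = -2991/1082 + (4*36)/4002 = -2991*1/1082 + 144*(1/4002) = -2991/1082 + 24/667 = -1969029/721694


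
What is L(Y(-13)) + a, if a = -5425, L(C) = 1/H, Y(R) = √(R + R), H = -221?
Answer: -1198926/221 ≈ -5425.0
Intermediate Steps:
Y(R) = √2*√R (Y(R) = √(2*R) = √2*√R)
L(C) = -1/221 (L(C) = 1/(-221) = -1/221)
L(Y(-13)) + a = -1/221 - 5425 = -1198926/221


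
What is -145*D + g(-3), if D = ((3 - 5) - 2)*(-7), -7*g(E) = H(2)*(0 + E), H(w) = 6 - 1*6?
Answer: -4060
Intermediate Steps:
H(w) = 0 (H(w) = 6 - 6 = 0)
g(E) = 0 (g(E) = -0*(0 + E) = -0*E = -1/7*0 = 0)
D = 28 (D = (-2 - 2)*(-7) = -4*(-7) = 28)
-145*D + g(-3) = -145*28 + 0 = -4060 + 0 = -4060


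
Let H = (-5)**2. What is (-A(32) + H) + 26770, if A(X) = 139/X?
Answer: 857301/32 ≈ 26791.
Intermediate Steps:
H = 25
(-A(32) + H) + 26770 = (-139/32 + 25) + 26770 = 661/32 + 26770 = 857301/32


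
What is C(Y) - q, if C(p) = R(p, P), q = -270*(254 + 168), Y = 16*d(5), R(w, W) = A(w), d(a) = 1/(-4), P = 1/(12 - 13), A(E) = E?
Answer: 113936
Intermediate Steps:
P = -1 (P = 1/(-1) = -1)
d(a) = -1/4 (d(a) = 1*(-1/4) = -1/4)
R(w, W) = w
Y = -4 (Y = 16*(-1/4) = -4)
q = -113940 (q = -270*422 = -113940)
C(p) = p
C(Y) - q = -4 - 1*(-113940) = -4 + 113940 = 113936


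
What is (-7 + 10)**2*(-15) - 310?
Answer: -445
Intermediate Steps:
(-7 + 10)**2*(-15) - 310 = 3**2*(-15) - 310 = 9*(-15) - 310 = -135 - 310 = -445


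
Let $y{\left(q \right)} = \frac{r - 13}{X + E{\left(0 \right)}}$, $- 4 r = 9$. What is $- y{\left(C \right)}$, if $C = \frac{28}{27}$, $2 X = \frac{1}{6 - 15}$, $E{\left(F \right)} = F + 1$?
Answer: $\frac{549}{34} \approx 16.147$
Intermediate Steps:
$E{\left(F \right)} = 1 + F$
$X = - \frac{1}{18}$ ($X = \frac{1}{2 \left(6 - 15\right)} = \frac{1}{2 \left(-9\right)} = \frac{1}{2} \left(- \frac{1}{9}\right) = - \frac{1}{18} \approx -0.055556$)
$r = - \frac{9}{4}$ ($r = \left(- \frac{1}{4}\right) 9 = - \frac{9}{4} \approx -2.25$)
$C = \frac{28}{27}$ ($C = 28 \cdot \frac{1}{27} = \frac{28}{27} \approx 1.037$)
$y{\left(q \right)} = - \frac{549}{34}$ ($y{\left(q \right)} = \frac{- \frac{9}{4} - 13}{- \frac{1}{18} + \left(1 + 0\right)} = - \frac{61}{4 \left(- \frac{1}{18} + 1\right)} = - \frac{61}{4 \cdot \frac{17}{18}} = \left(- \frac{61}{4}\right) \frac{18}{17} = - \frac{549}{34}$)
$- y{\left(C \right)} = \left(-1\right) \left(- \frac{549}{34}\right) = \frac{549}{34}$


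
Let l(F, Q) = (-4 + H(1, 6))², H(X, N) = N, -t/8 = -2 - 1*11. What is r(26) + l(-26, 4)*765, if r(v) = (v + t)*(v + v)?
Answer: 9820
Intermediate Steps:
t = 104 (t = -8*(-2 - 1*11) = -8*(-2 - 11) = -8*(-13) = 104)
r(v) = 2*v*(104 + v) (r(v) = (v + 104)*(v + v) = (104 + v)*(2*v) = 2*v*(104 + v))
l(F, Q) = 4 (l(F, Q) = (-4 + 6)² = 2² = 4)
r(26) + l(-26, 4)*765 = 2*26*(104 + 26) + 4*765 = 2*26*130 + 3060 = 6760 + 3060 = 9820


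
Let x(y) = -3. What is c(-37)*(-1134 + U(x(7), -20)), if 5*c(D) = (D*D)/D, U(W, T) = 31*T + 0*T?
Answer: 64898/5 ≈ 12980.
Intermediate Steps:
U(W, T) = 31*T (U(W, T) = 31*T + 0 = 31*T)
c(D) = D/5 (c(D) = ((D*D)/D)/5 = (D²/D)/5 = D/5)
c(-37)*(-1134 + U(x(7), -20)) = ((⅕)*(-37))*(-1134 + 31*(-20)) = -37*(-1134 - 620)/5 = -37/5*(-1754) = 64898/5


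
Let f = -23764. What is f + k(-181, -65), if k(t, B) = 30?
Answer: -23734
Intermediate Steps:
f + k(-181, -65) = -23764 + 30 = -23734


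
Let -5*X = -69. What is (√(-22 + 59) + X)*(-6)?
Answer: -414/5 - 6*√37 ≈ -119.30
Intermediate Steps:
X = 69/5 (X = -⅕*(-69) = 69/5 ≈ 13.800)
(√(-22 + 59) + X)*(-6) = (√(-22 + 59) + 69/5)*(-6) = (√37 + 69/5)*(-6) = (69/5 + √37)*(-6) = -414/5 - 6*√37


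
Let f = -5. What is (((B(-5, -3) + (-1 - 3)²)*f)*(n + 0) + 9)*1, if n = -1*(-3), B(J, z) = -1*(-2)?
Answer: -261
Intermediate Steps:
B(J, z) = 2
n = 3
(((B(-5, -3) + (-1 - 3)²)*f)*(n + 0) + 9)*1 = (((2 + (-1 - 3)²)*(-5))*(3 + 0) + 9)*1 = (((2 + (-4)²)*(-5))*3 + 9)*1 = (((2 + 16)*(-5))*3 + 9)*1 = ((18*(-5))*3 + 9)*1 = (-90*3 + 9)*1 = (-270 + 9)*1 = -261*1 = -261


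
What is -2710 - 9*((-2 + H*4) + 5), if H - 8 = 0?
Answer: -3025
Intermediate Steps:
H = 8 (H = 8 + 0 = 8)
-2710 - 9*((-2 + H*4) + 5) = -2710 - 9*((-2 + 8*4) + 5) = -2710 - 9*((-2 + 32) + 5) = -2710 - 9*(30 + 5) = -2710 - 9*35 = -2710 - 315 = -3025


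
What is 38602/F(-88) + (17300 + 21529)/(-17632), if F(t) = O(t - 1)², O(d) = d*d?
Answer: -2435537845325/1106271193312 ≈ -2.2016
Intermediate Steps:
O(d) = d²
F(t) = (-1 + t)⁴ (F(t) = ((t - 1)²)² = ((-1 + t)²)² = (-1 + t)⁴)
38602/F(-88) + (17300 + 21529)/(-17632) = 38602/((-1 - 88)⁴) + (17300 + 21529)/(-17632) = 38602/((-89)⁴) + 38829*(-1/17632) = 38602/62742241 - 38829/17632 = -2435537845325/1106271193312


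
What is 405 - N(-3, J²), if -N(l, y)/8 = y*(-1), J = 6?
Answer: 117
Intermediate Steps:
N(l, y) = 8*y (N(l, y) = -8*y*(-1) = -(-8)*y = 8*y)
405 - N(-3, J²) = 405 - 8*6² = 405 - 8*36 = 405 - 1*288 = 405 - 288 = 117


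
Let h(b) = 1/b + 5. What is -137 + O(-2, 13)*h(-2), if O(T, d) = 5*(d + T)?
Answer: 221/2 ≈ 110.50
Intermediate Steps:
O(T, d) = 5*T + 5*d (O(T, d) = 5*(T + d) = 5*T + 5*d)
h(b) = 5 + 1/b
-137 + O(-2, 13)*h(-2) = -137 + (5*(-2) + 5*13)*(5 + 1/(-2)) = -137 + (-10 + 65)*(5 - ½) = -137 + 55*(9/2) = -137 + 495/2 = 221/2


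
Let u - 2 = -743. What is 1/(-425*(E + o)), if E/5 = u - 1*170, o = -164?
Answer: 1/2005575 ≈ 4.9861e-7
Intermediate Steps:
u = -741 (u = 2 - 743 = -741)
E = -4555 (E = 5*(-741 - 1*170) = 5*(-741 - 170) = 5*(-911) = -4555)
1/(-425*(E + o)) = 1/(-425*(-4555 - 164)) = 1/(-425*(-4719)) = 1/2005575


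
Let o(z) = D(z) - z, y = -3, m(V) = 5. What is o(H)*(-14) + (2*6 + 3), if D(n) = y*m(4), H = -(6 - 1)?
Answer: 155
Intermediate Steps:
H = -5 (H = -1*5 = -5)
D(n) = -15 (D(n) = -3*5 = -15)
o(z) = -15 - z
o(H)*(-14) + (2*6 + 3) = (-15 - 1*(-5))*(-14) + (2*6 + 3) = (-15 + 5)*(-14) + (12 + 3) = -10*(-14) + 15 = 140 + 15 = 155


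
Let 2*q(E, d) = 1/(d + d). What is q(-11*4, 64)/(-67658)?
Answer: -1/17320448 ≈ -5.7735e-8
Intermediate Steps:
q(E, d) = 1/(4*d) (q(E, d) = 1/(2*(d + d)) = 1/(2*((2*d))) = (1/(2*d))/2 = 1/(4*d))
q(-11*4, 64)/(-67658) = ((1/4)/64)/(-67658) = ((1/4)*(1/64))*(-1/67658) = (1/256)*(-1/67658) = -1/17320448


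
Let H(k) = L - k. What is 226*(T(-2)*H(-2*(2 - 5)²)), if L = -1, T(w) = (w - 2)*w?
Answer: 30736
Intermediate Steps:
T(w) = w*(-2 + w) (T(w) = (-2 + w)*w = w*(-2 + w))
H(k) = -1 - k
226*(T(-2)*H(-2*(2 - 5)²)) = 226*((-2*(-2 - 2))*(-1 - (-2)*(2 - 5)²)) = 226*((-2*(-4))*(-1 - (-2)*(-3)²)) = 226*(8*(-1 - (-2)*9)) = 226*(8*(-1 - 1*(-18))) = 226*(8*(-1 + 18)) = 226*(8*17) = 226*136 = 30736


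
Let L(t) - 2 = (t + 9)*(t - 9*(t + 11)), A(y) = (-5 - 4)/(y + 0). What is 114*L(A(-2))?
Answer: -207537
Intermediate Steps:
A(y) = -9/y
L(t) = 2 + (-99 - 8*t)*(9 + t) (L(t) = 2 + (t + 9)*(t - 9*(t + 11)) = 2 + (9 + t)*(t - 9*(11 + t)) = 2 + (9 + t)*(t + (-99 - 9*t)) = 2 + (9 + t)*(-99 - 8*t) = 2 + (-99 - 8*t)*(9 + t))
114*L(A(-2)) = 114*(-889 - (-1539)/(-2) - 8*(-9/(-2))²) = 114*(-889 - (-1539)*(-1)/2 - 8*(-9*(-½))²) = 114*(-889 - 171*9/2 - 8*(9/2)²) = 114*(-889 - 1539/2 - 8*81/4) = 114*(-889 - 1539/2 - 162) = 114*(-3641/2) = -207537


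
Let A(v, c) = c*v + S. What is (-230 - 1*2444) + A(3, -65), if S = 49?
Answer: -2820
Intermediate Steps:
A(v, c) = 49 + c*v (A(v, c) = c*v + 49 = 49 + c*v)
(-230 - 1*2444) + A(3, -65) = (-230 - 1*2444) + (49 - 65*3) = (-230 - 2444) + (49 - 195) = -2674 - 146 = -2820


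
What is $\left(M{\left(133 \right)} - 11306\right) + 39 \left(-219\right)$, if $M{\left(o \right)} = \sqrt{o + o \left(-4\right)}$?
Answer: $-19847 + i \sqrt{399} \approx -19847.0 + 19.975 i$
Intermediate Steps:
$M{\left(o \right)} = \sqrt{3} \sqrt{- o}$ ($M{\left(o \right)} = \sqrt{o - 4 o} = \sqrt{- 3 o} = \sqrt{3} \sqrt{- o}$)
$\left(M{\left(133 \right)} - 11306\right) + 39 \left(-219\right) = \left(\sqrt{3} \sqrt{\left(-1\right) 133} - 11306\right) + 39 \left(-219\right) = \left(\sqrt{3} \sqrt{-133} - 11306\right) - 8541 = \left(\sqrt{3} i \sqrt{133} - 11306\right) - 8541 = \left(i \sqrt{399} - 11306\right) - 8541 = \left(-11306 + i \sqrt{399}\right) - 8541 = -19847 + i \sqrt{399}$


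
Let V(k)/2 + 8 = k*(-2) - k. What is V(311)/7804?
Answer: -941/3902 ≈ -0.24116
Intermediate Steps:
V(k) = -16 - 6*k (V(k) = -16 + 2*(k*(-2) - k) = -16 + 2*(-2*k - k) = -16 + 2*(-3*k) = -16 - 6*k)
V(311)/7804 = (-16 - 6*311)/7804 = (-16 - 1866)*(1/7804) = -1882*1/7804 = -941/3902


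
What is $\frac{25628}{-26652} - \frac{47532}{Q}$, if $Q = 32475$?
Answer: $- \frac{174924347}{72126975} \approx -2.4252$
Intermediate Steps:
$\frac{25628}{-26652} - \frac{47532}{Q} = \frac{25628}{-26652} - \frac{47532}{32475} = 25628 \left(- \frac{1}{26652}\right) - \frac{15844}{10825} = - \frac{6407}{6663} - \frac{15844}{10825} = - \frac{174924347}{72126975}$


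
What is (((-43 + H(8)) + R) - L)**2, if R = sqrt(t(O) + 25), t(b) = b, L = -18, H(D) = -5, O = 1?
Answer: (30 - sqrt(26))**2 ≈ 620.06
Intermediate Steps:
R = sqrt(26) (R = sqrt(1 + 25) = sqrt(26) ≈ 5.0990)
(((-43 + H(8)) + R) - L)**2 = (((-43 - 5) + sqrt(26)) - 1*(-18))**2 = ((-48 + sqrt(26)) + 18)**2 = (-30 + sqrt(26))**2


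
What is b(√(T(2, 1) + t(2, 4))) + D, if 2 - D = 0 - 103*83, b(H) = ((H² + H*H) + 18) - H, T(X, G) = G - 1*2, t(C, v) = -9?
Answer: 8549 - I*√10 ≈ 8549.0 - 3.1623*I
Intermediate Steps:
T(X, G) = -2 + G (T(X, G) = G - 2 = -2 + G)
b(H) = 18 - H + 2*H² (b(H) = ((H² + H²) + 18) - H = (2*H² + 18) - H = (18 + 2*H²) - H = 18 - H + 2*H²)
D = 8551 (D = 2 - (0 - 103*83) = 2 - (0 - 8549) = 2 - 1*(-8549) = 2 + 8549 = 8551)
b(√(T(2, 1) + t(2, 4))) + D = (18 - √((-2 + 1) - 9) + 2*(√((-2 + 1) - 9))²) + 8551 = (18 - √(-1 - 9) + 2*(√(-1 - 9))²) + 8551 = (18 - √(-10) + 2*(√(-10))²) + 8551 = (18 - I*√10 + 2*(I*√10)²) + 8551 = (18 - I*√10 + 2*(-10)) + 8551 = (18 - I*√10 - 20) + 8551 = (-2 - I*√10) + 8551 = 8549 - I*√10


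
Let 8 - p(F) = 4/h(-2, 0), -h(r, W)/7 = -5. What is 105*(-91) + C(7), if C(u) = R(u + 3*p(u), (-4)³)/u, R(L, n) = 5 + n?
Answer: -66944/7 ≈ -9563.4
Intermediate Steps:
h(r, W) = 35 (h(r, W) = -7*(-5) = 35)
p(F) = 276/35 (p(F) = 8 - 4/35 = 276/35)
C(u) = -59/u (C(u) = (5 + (-4)³)/u = (5 - 64)/u = -59/u)
105*(-91) + C(7) = 105*(-91) - 59/7 = -9555 - 59*⅐ = -9555 - 59/7 = -66944/7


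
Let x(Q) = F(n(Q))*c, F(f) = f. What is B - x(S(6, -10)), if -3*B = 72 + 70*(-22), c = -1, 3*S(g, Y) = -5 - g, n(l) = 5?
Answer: 1483/3 ≈ 494.33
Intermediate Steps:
S(g, Y) = -5/3 - g/3 (S(g, Y) = (-5 - g)/3 = -5/3 - g/3)
x(Q) = -5 (x(Q) = 5*(-1) = -5)
B = 1468/3 (B = -(72 + 70*(-22))/3 = -(72 - 1540)/3 = -⅓*(-1468) = 1468/3 ≈ 489.33)
B - x(S(6, -10)) = 1468/3 - 1*(-5) = 1468/3 + 5 = 1483/3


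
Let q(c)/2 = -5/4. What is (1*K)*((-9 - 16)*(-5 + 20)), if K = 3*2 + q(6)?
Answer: -2625/2 ≈ -1312.5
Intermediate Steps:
q(c) = -5/2 (q(c) = 2*(-5/4) = -5/2)
K = 7/2 (K = 3*2 - 5/2 = 6 - 5/2 = 7/2 ≈ 3.5000)
(1*K)*((-9 - 16)*(-5 + 20)) = (1*(7/2))*((-9 - 16)*(-5 + 20)) = 7*(-25*15)/2 = (7/2)*(-375) = -2625/2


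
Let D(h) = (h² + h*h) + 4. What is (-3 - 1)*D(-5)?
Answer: -216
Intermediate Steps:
D(h) = 4 + 2*h² (D(h) = (h² + h²) + 4 = 2*h² + 4 = 4 + 2*h²)
(-3 - 1)*D(-5) = (-3 - 1)*(4 + 2*(-5)²) = -4*(4 + 2*25) = -4*(4 + 50) = -4*54 = -216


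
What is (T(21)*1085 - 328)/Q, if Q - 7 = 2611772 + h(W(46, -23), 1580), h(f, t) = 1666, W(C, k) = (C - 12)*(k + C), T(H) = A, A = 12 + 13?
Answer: 26797/2613445 ≈ 0.010254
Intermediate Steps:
A = 25
T(H) = 25
W(C, k) = (-12 + C)*(C + k)
Q = 2613445 (Q = 7 + (2611772 + 1666) = 7 + 2613438 = 2613445)
(T(21)*1085 - 328)/Q = (25*1085 - 328)/2613445 = (27125 - 328)*(1/2613445) = 26797*(1/2613445) = 26797/2613445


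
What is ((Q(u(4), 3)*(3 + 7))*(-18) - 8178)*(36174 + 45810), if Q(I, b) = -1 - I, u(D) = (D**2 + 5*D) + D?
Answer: -65423232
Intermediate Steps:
u(D) = D**2 + 6*D
((Q(u(4), 3)*(3 + 7))*(-18) - 8178)*(36174 + 45810) = (((-1 - 4*(6 + 4))*(3 + 7))*(-18) - 8178)*(36174 + 45810) = (((-1 - 4*10)*10)*(-18) - 8178)*81984 = (((-1 - 1*40)*10)*(-18) - 8178)*81984 = (((-1 - 40)*10)*(-18) - 8178)*81984 = (-41*10*(-18) - 8178)*81984 = (-410*(-18) - 8178)*81984 = (7380 - 8178)*81984 = -798*81984 = -65423232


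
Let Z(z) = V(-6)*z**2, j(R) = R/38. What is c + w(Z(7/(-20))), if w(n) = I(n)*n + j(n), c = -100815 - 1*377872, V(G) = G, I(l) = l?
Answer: -363801724129/760000 ≈ -4.7869e+5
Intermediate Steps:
j(R) = R/38 (j(R) = R*(1/38) = R/38)
c = -478687 (c = -100815 - 377872 = -478687)
Z(z) = -6*z**2
w(n) = n**2 + n/38 (w(n) = n*n + n/38 = n**2 + n/38)
c + w(Z(7/(-20))) = -478687 + (-6*(7/(-20))**2)*(1/38 - 6*(7/(-20))**2) = -478687 + (-6*(7*(-1/20))**2)*(1/38 - 6*(7*(-1/20))**2) = -478687 + (-6*(-7/20)**2)*(1/38 - 6*(-7/20)**2) = -478687 + (-6*49/400)*(1/38 - 6*49/400) = -478687 - 147*(1/38 - 147/200)/200 = -478687 - 147/200*(-2693/3800) = -478687 + 395871/760000 = -363801724129/760000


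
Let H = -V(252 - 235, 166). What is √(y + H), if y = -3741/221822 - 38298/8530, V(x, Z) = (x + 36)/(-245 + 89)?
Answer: I*√5672727058566975419415/36896762370 ≈ 2.0413*I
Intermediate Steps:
V(x, Z) = -3/13 - x/156 (V(x, Z) = (36 + x)/(-156) = (36 + x)*(-1/156) = -3/13 - x/156)
H = 53/156 (H = -(-3/13 - (252 - 235)/156) = -(-3/13 - 1/156*17) = -(-3/13 - 17/156) = -1*(-53/156) = 53/156 ≈ 0.33974)
y = -4263624843/946070830 (y = -3741*1/221822 - 38298*1/8530 = -3741/221822 - 19149/4265 = -4263624843/946070830 ≈ -4.5067)
√(y + H) = √(-4263624843/946070830 + 53/156) = √(-307491860759/73793524740) = I*√5672727058566975419415/36896762370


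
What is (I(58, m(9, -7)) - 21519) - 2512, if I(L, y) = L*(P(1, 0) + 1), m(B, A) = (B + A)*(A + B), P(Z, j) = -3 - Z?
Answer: -24205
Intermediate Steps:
m(B, A) = (A + B)² (m(B, A) = (A + B)*(A + B) = (A + B)²)
I(L, y) = -3*L (I(L, y) = L*((-3 - 1*1) + 1) = L*((-3 - 1) + 1) = L*(-4 + 1) = L*(-3) = -3*L)
(I(58, m(9, -7)) - 21519) - 2512 = (-3*58 - 21519) - 2512 = (-174 - 21519) - 2512 = -21693 - 2512 = -24205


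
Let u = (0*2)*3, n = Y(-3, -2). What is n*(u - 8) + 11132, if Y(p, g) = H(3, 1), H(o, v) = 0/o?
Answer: 11132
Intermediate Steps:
H(o, v) = 0
Y(p, g) = 0
n = 0
u = 0 (u = 0*3 = 0)
n*(u - 8) + 11132 = 0*(0 - 8) + 11132 = 0*(-8) + 11132 = 0 + 11132 = 11132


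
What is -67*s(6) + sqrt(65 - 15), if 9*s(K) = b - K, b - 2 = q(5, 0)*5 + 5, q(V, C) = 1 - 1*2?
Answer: 268/9 + 5*sqrt(2) ≈ 36.849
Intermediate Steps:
q(V, C) = -1 (q(V, C) = 1 - 2 = -1)
b = 2 (b = 2 + (-1*5 + 5) = 2 + (-5 + 5) = 2 + 0 = 2)
s(K) = 2/9 - K/9 (s(K) = (2 - K)/9 = 2/9 - K/9)
-67*s(6) + sqrt(65 - 15) = -67*(2/9 - 1/9*6) + sqrt(65 - 15) = -67*(2/9 - 2/3) + sqrt(50) = -67*(-4/9) + 5*sqrt(2) = 268/9 + 5*sqrt(2)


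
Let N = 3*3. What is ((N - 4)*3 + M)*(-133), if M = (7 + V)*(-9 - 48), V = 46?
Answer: 399798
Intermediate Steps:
N = 9
M = -3021 (M = (7 + 46)*(-9 - 48) = 53*(-57) = -3021)
((N - 4)*3 + M)*(-133) = ((9 - 4)*3 - 3021)*(-133) = (5*3 - 3021)*(-133) = (15 - 3021)*(-133) = -3006*(-133) = 399798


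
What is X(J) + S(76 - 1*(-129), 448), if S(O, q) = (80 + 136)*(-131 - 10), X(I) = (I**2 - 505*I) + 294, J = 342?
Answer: -85908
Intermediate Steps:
X(I) = 294 + I**2 - 505*I
S(O, q) = -30456 (S(O, q) = 216*(-141) = -30456)
X(J) + S(76 - 1*(-129), 448) = (294 + 342**2 - 505*342) - 30456 = (294 + 116964 - 172710) - 30456 = -55452 - 30456 = -85908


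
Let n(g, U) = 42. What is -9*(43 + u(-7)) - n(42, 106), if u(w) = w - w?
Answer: -429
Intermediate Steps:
u(w) = 0
-9*(43 + u(-7)) - n(42, 106) = -9*(43 + 0) - 1*42 = -9*43 - 42 = -387 - 42 = -429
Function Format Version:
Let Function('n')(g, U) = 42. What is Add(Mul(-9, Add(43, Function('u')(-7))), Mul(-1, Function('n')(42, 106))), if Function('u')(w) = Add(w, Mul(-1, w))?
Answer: -429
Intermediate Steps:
Function('u')(w) = 0
Add(Mul(-9, Add(43, Function('u')(-7))), Mul(-1, Function('n')(42, 106))) = Add(Mul(-9, Add(43, 0)), Mul(-1, 42)) = Add(Mul(-9, 43), -42) = Add(-387, -42) = -429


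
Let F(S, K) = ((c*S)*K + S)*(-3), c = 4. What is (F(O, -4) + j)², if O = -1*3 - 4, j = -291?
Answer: 367236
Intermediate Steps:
O = -7 (O = -3 - 4 = -7)
F(S, K) = -3*S - 12*K*S (F(S, K) = ((4*S)*K + S)*(-3) = (4*K*S + S)*(-3) = (S + 4*K*S)*(-3) = -3*S - 12*K*S)
(F(O, -4) + j)² = (-3*(-7)*(1 + 4*(-4)) - 291)² = (-3*(-7)*(1 - 16) - 291)² = (-3*(-7)*(-15) - 291)² = (-315 - 291)² = (-606)² = 367236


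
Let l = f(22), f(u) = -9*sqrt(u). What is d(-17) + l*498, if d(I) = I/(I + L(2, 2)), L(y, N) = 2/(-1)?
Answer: 17/19 - 4482*sqrt(22) ≈ -21022.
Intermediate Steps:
L(y, N) = -2 (L(y, N) = 2*(-1) = -2)
l = -9*sqrt(22) ≈ -42.214
d(I) = I/(-2 + I) (d(I) = I/(I - 2) = I/(-2 + I))
d(-17) + l*498 = -17/(-2 - 17) - 9*sqrt(22)*498 = -17/(-19) - 4482*sqrt(22) = -17*(-1/19) - 4482*sqrt(22) = 17/19 - 4482*sqrt(22)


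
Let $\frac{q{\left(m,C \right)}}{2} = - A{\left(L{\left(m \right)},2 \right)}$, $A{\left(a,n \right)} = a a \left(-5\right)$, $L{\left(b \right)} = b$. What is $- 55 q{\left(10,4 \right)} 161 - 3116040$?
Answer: $-11971040$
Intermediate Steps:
$A{\left(a,n \right)} = - 5 a^{2}$ ($A{\left(a,n \right)} = a^{2} \left(-5\right) = - 5 a^{2}$)
$q{\left(m,C \right)} = 10 m^{2}$ ($q{\left(m,C \right)} = 2 \left(- \left(-5\right) m^{2}\right) = 2 \cdot 5 m^{2} = 10 m^{2}$)
$- 55 q{\left(10,4 \right)} 161 - 3116040 = - 55 \cdot 10 \cdot 10^{2} \cdot 161 - 3116040 = - 55 \cdot 10 \cdot 100 \cdot 161 - 3116040 = \left(-55\right) 1000 \cdot 161 - 3116040 = \left(-55000\right) 161 - 3116040 = -8855000 - 3116040 = -11971040$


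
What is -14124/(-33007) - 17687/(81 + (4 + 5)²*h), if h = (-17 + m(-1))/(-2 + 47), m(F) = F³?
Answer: -2915541913/8020701 ≈ -363.50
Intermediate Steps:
h = -⅖ (h = (-17 + (-1)³)/(-2 + 47) = (-17 - 1)/45 = -18*1/45 = -⅖ ≈ -0.40000)
-14124/(-33007) - 17687/(81 + (4 + 5)²*h) = -14124/(-33007) - 17687/(81 + (4 + 5)²*(-⅖)) = -14124*(-1/33007) - 17687/(81 + 9²*(-⅖)) = 14124/33007 - 17687/(81 + 81*(-⅖)) = 14124/33007 - 17687/(81 - 162/5) = 14124/33007 - 17687/243/5 = 14124/33007 - 17687*5/243 = 14124/33007 - 88435/243 = -2915541913/8020701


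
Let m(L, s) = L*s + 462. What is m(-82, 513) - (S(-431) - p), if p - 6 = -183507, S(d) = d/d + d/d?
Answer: -225107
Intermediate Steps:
S(d) = 2 (S(d) = 1 + 1 = 2)
m(L, s) = 462 + L*s
p = -183501 (p = 6 - 183507 = -183501)
m(-82, 513) - (S(-431) - p) = (462 - 82*513) - (2 - 1*(-183501)) = (462 - 42066) - (2 + 183501) = -41604 - 1*183503 = -41604 - 183503 = -225107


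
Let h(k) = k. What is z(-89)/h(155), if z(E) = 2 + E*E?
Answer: 7923/155 ≈ 51.116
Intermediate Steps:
z(E) = 2 + E**2
z(-89)/h(155) = (2 + (-89)**2)/155 = (2 + 7921)*(1/155) = 7923*(1/155) = 7923/155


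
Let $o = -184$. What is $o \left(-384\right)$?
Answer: $70656$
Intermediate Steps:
$o \left(-384\right) = \left(-184\right) \left(-384\right) = 70656$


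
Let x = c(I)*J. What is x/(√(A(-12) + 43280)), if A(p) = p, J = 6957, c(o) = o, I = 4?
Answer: 13914*√10817/10817 ≈ 133.78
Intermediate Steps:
x = 27828 (x = 4*6957 = 27828)
x/(√(A(-12) + 43280)) = 27828/(√(-12 + 43280)) = 27828/(√43268) = 27828/((2*√10817)) = 27828*(√10817/21634) = 13914*√10817/10817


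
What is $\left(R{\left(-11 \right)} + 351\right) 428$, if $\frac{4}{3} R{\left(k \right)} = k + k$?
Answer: $143166$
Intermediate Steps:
$R{\left(k \right)} = \frac{3 k}{2}$ ($R{\left(k \right)} = \frac{3 \left(k + k\right)}{4} = \frac{3 \cdot 2 k}{4} = \frac{3 k}{2}$)
$\left(R{\left(-11 \right)} + 351\right) 428 = \left(\frac{3}{2} \left(-11\right) + 351\right) 428 = \left(- \frac{33}{2} + 351\right) 428 = \frac{669}{2} \cdot 428 = 143166$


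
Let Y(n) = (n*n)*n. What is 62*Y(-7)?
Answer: -21266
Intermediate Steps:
Y(n) = n³ (Y(n) = n²*n = n³)
62*Y(-7) = 62*(-7)³ = 62*(-343) = -21266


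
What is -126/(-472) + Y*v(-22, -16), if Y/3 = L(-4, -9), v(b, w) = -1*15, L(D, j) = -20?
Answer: 212463/236 ≈ 900.27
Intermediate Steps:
v(b, w) = -15
Y = -60 (Y = 3*(-20) = -60)
-126/(-472) + Y*v(-22, -16) = -126/(-472) - 60*(-15) = -126*(-1/472) + 900 = 63/236 + 900 = 212463/236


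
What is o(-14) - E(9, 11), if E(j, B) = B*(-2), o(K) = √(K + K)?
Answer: 22 + 2*I*√7 ≈ 22.0 + 5.2915*I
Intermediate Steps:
o(K) = √2*√K (o(K) = √(2*K) = √2*√K)
E(j, B) = -2*B
o(-14) - E(9, 11) = √2*√(-14) - (-2)*11 = √2*(I*√14) - 1*(-22) = 2*I*√7 + 22 = 22 + 2*I*√7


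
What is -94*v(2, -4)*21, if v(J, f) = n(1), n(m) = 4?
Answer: -7896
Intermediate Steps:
v(J, f) = 4
-94*v(2, -4)*21 = -94*4*21 = -376*21 = -7896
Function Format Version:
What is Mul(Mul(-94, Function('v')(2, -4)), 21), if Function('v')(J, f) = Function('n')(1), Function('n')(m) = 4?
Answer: -7896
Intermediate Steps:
Function('v')(J, f) = 4
Mul(Mul(-94, Function('v')(2, -4)), 21) = Mul(Mul(-94, 4), 21) = Mul(-376, 21) = -7896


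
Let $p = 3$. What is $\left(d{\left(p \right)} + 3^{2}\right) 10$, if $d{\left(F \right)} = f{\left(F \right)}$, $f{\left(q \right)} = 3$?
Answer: $120$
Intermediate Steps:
$d{\left(F \right)} = 3$
$\left(d{\left(p \right)} + 3^{2}\right) 10 = \left(3 + 3^{2}\right) 10 = \left(3 + 9\right) 10 = 12 \cdot 10 = 120$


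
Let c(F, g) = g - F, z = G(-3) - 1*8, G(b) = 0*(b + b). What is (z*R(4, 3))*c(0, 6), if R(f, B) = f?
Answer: -192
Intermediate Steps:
G(b) = 0 (G(b) = 0*(2*b) = 0)
z = -8 (z = 0 - 1*8 = 0 - 8 = -8)
(z*R(4, 3))*c(0, 6) = (-8*4)*(6 - 1*0) = -32*(6 + 0) = -32*6 = -192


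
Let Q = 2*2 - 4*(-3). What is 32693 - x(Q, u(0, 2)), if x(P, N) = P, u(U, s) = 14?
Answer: 32677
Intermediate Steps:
Q = 16 (Q = 4 + 12 = 16)
32693 - x(Q, u(0, 2)) = 32693 - 1*16 = 32693 - 16 = 32677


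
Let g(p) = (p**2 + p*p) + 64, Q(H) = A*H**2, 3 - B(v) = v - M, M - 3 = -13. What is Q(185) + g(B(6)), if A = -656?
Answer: -22451198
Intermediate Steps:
M = -10 (M = 3 - 13 = -10)
B(v) = -7 - v (B(v) = 3 - (v - 1*(-10)) = 3 - (v + 10) = 3 - (10 + v) = 3 + (-10 - v) = -7 - v)
Q(H) = -656*H**2
g(p) = 64 + 2*p**2 (g(p) = (p**2 + p**2) + 64 = 2*p**2 + 64 = 64 + 2*p**2)
Q(185) + g(B(6)) = -656*185**2 + (64 + 2*(-7 - 1*6)**2) = -656*34225 + (64 + 2*(-7 - 6)**2) = -22451600 + (64 + 2*(-13)**2) = -22451600 + (64 + 2*169) = -22451600 + (64 + 338) = -22451600 + 402 = -22451198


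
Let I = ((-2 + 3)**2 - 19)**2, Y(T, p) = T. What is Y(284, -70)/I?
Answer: 71/81 ≈ 0.87654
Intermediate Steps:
I = 324 (I = (1**2 - 19)**2 = (1 - 19)**2 = (-18)**2 = 324)
Y(284, -70)/I = 284/324 = 284*(1/324) = 71/81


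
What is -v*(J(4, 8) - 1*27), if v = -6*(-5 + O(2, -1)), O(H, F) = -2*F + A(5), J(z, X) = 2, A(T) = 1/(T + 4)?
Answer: 1300/3 ≈ 433.33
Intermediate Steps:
A(T) = 1/(4 + T)
O(H, F) = ⅑ - 2*F (O(H, F) = -2*F + 1/(4 + 5) = -2*F + 1/9 = -2*F + ⅑ = ⅑ - 2*F)
v = 52/3 (v = -6*(-5 + (⅑ - 2*(-1))) = -6*(-5 + (⅑ + 2)) = -6*(-5 + 19/9) = -6*(-26/9) = 52/3 ≈ 17.333)
-v*(J(4, 8) - 1*27) = -52*(2 - 1*27)/3 = -52*(2 - 27)/3 = -52*(-25)/3 = -1*(-1300/3) = 1300/3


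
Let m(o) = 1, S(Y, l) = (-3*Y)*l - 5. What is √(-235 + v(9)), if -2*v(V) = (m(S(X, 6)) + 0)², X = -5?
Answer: I*√942/2 ≈ 15.346*I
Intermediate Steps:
S(Y, l) = -5 - 3*Y*l (S(Y, l) = -3*Y*l - 5 = -5 - 3*Y*l)
v(V) = -½ (v(V) = -(1 + 0)²/2 = -½*1² = -½*1 = -½)
√(-235 + v(9)) = √(-235 - ½) = √(-471/2) = I*√942/2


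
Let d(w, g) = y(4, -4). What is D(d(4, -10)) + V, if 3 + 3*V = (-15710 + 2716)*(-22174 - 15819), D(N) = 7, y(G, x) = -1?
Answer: 493681060/3 ≈ 1.6456e+8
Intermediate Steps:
d(w, g) = -1
V = 493681039/3 (V = -1 + ((-15710 + 2716)*(-22174 - 15819))/3 = -1 + (-12994*(-37993))/3 = -1 + (⅓)*493681042 = -1 + 493681042/3 = 493681039/3 ≈ 1.6456e+8)
D(d(4, -10)) + V = 7 + 493681039/3 = 493681060/3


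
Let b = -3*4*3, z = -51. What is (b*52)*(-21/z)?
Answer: -13104/17 ≈ -770.82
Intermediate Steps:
b = -36 (b = -12*3 = -36)
(b*52)*(-21/z) = (-36*52)*(-21/(-51)) = -(-39312)*(-1)/51 = -1872*7/17 = -13104/17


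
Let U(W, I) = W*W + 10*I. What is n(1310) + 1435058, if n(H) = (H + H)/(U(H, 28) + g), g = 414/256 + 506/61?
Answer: 3846406751176638/2680314487 ≈ 1.4351e+6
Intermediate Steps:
g = 77395/7808 (g = 414*(1/256) + 506*(1/61) = 207/128 + 506/61 = 77395/7808 ≈ 9.9123)
U(W, I) = W**2 + 10*I
n(H) = 2*H/(2263635/7808 + H**2) (n(H) = (H + H)/((H**2 + 10*28) + 77395/7808) = (2*H)/((H**2 + 280) + 77395/7808) = (2*H)/((280 + H**2) + 77395/7808) = (2*H)/(2263635/7808 + H**2) = 2*H/(2263635/7808 + H**2))
n(1310) + 1435058 = 15616*1310/(2263635 + 7808*1310**2) + 1435058 = 15616*1310/(2263635 + 7808*1716100) + 1435058 = 15616*1310/(2263635 + 13399308800) + 1435058 = 15616*1310/13401572435 + 1435058 = 15616*1310*(1/13401572435) + 1435058 = 4091392/2680314487 + 1435058 = 3846406751176638/2680314487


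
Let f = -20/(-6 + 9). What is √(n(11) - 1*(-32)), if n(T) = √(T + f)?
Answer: √(288 + 3*√39)/3 ≈ 5.8380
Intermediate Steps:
f = -20/3 ≈ -6.6667
n(T) = √(-20/3 + T) (n(T) = √(T - 20/3) = √(-20/3 + T))
√(n(11) - 1*(-32)) = √(√(-60 + 9*11)/3 - 1*(-32)) = √(√(-60 + 99)/3 + 32) = √(√39/3 + 32) = √(32 + √39/3)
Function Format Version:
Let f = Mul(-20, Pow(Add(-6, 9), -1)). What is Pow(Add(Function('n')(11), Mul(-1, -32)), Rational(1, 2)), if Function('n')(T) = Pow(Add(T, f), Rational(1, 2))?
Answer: Mul(Rational(1, 3), Pow(Add(288, Mul(3, Pow(39, Rational(1, 2)))), Rational(1, 2))) ≈ 5.8380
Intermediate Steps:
f = Rational(-20, 3) (f = Mul(-20, Pow(3, -1)) = Mul(-20, Rational(1, 3)) = Rational(-20, 3) ≈ -6.6667)
Function('n')(T) = Pow(Add(Rational(-20, 3), T), Rational(1, 2)) (Function('n')(T) = Pow(Add(T, Rational(-20, 3)), Rational(1, 2)) = Pow(Add(Rational(-20, 3), T), Rational(1, 2)))
Pow(Add(Function('n')(11), Mul(-1, -32)), Rational(1, 2)) = Pow(Add(Mul(Rational(1, 3), Pow(Add(-60, Mul(9, 11)), Rational(1, 2))), Mul(-1, -32)), Rational(1, 2)) = Pow(Add(Mul(Rational(1, 3), Pow(Add(-60, 99), Rational(1, 2))), 32), Rational(1, 2)) = Pow(Add(Mul(Rational(1, 3), Pow(39, Rational(1, 2))), 32), Rational(1, 2)) = Pow(Add(32, Mul(Rational(1, 3), Pow(39, Rational(1, 2)))), Rational(1, 2))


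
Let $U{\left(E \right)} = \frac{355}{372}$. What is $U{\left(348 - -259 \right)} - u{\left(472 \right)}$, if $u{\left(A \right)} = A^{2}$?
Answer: $- \frac{82875293}{372} \approx -2.2278 \cdot 10^{5}$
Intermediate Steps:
$U{\left(E \right)} = \frac{355}{372}$ ($U{\left(E \right)} = 355 \cdot \frac{1}{372} = \frac{355}{372}$)
$U{\left(348 - -259 \right)} - u{\left(472 \right)} = \frac{355}{372} - 472^{2} = \frac{355}{372} - 222784 = - \frac{82875293}{372}$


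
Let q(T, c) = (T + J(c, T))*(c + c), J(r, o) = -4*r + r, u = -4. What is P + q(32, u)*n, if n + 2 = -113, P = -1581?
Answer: 38899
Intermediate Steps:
n = -115 (n = -2 - 113 = -115)
J(r, o) = -3*r
q(T, c) = 2*c*(T - 3*c) (q(T, c) = (T - 3*c)*(c + c) = (T - 3*c)*(2*c) = 2*c*(T - 3*c))
P + q(32, u)*n = -1581 + (2*(-4)*(32 - 3*(-4)))*(-115) = -1581 + (2*(-4)*(32 + 12))*(-115) = -1581 + (2*(-4)*44)*(-115) = -1581 - 352*(-115) = -1581 + 40480 = 38899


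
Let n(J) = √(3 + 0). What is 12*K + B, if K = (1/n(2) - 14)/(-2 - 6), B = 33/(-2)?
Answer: 9/2 - √3/2 ≈ 3.6340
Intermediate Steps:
n(J) = √3
B = -33/2 (B = 33*(-½) = -33/2 ≈ -16.500)
K = 7/4 - √3/24 (K = (1/(√3) - 14)/(-2 - 6) = (√3/3 - 14)/(-8) = (-14 + √3/3)*(-⅛) = 7/4 - √3/24 ≈ 1.6778)
12*K + B = 12*(7/4 - √3/24) - 33/2 = (21 - √3/2) - 33/2 = 9/2 - √3/2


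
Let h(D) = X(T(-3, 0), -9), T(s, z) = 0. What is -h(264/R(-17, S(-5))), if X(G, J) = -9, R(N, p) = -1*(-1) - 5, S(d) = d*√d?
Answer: 9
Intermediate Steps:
S(d) = d^(3/2)
R(N, p) = -4 (R(N, p) = 1 - 5 = -4)
h(D) = -9
-h(264/R(-17, S(-5))) = -1*(-9) = 9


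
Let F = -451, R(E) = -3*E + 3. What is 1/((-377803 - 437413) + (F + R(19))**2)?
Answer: -1/560191 ≈ -1.7851e-6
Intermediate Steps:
R(E) = 3 - 3*E
1/((-377803 - 437413) + (F + R(19))**2) = 1/((-377803 - 437413) + (-451 + (3 - 3*19))**2) = 1/(-815216 + (-451 + (3 - 57))**2) = 1/(-815216 + (-451 - 54)**2) = 1/(-815216 + (-505)**2) = 1/(-815216 + 255025) = 1/(-560191) = -1/560191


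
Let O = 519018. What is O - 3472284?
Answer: -2953266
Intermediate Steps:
O - 3472284 = 519018 - 3472284 = -2953266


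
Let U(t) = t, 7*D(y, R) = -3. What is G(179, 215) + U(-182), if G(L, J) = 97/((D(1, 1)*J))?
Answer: -118069/645 ≈ -183.05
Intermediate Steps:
D(y, R) = -3/7 (D(y, R) = (1/7)*(-3) = -3/7)
G(L, J) = -679/(3*J) (G(L, J) = 97/((-3*J/7)) = 97*(-7/(3*J)) = -679/(3*J))
G(179, 215) + U(-182) = -679/3/215 - 182 = -679/3*1/215 - 182 = -679/645 - 182 = -118069/645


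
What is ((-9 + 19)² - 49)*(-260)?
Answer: -13260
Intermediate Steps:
((-9 + 19)² - 49)*(-260) = (10² - 49)*(-260) = (100 - 49)*(-260) = 51*(-260) = -13260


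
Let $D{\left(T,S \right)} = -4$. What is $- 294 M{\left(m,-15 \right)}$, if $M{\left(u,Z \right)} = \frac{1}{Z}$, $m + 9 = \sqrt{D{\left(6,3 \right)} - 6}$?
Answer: $\frac{98}{5} \approx 19.6$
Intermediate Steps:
$m = -9 + i \sqrt{10}$ ($m = -9 + \sqrt{-4 - 6} = -9 + \sqrt{-10} = -9 + i \sqrt{10} \approx -9.0 + 3.1623 i$)
$- 294 M{\left(m,-15 \right)} = - \frac{294}{-15} = \left(-294\right) \left(- \frac{1}{15}\right) = \frac{98}{5}$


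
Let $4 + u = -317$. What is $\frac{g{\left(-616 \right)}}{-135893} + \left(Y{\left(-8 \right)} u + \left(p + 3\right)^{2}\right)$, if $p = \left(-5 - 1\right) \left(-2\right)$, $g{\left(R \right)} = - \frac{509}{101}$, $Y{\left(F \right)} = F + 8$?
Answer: $\frac{3088168934}{13725193} \approx 225.0$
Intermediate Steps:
$u = -321$ ($u = -4 - 317 = -321$)
$Y{\left(F \right)} = 8 + F$
$g{\left(R \right)} = - \frac{509}{101}$ ($g{\left(R \right)} = \left(-509\right) \frac{1}{101} = - \frac{509}{101}$)
$p = 12$ ($p = \left(-6\right) \left(-2\right) = 12$)
$\frac{g{\left(-616 \right)}}{-135893} + \left(Y{\left(-8 \right)} u + \left(p + 3\right)^{2}\right) = - \frac{509}{101 \left(-135893\right)} + \left(\left(8 - 8\right) \left(-321\right) + \left(12 + 3\right)^{2}\right) = \left(- \frac{509}{101}\right) \left(- \frac{1}{135893}\right) + \left(0 \left(-321\right) + 15^{2}\right) = \frac{509}{13725193} + \left(0 + 225\right) = \frac{509}{13725193} + 225 = \frac{3088168934}{13725193}$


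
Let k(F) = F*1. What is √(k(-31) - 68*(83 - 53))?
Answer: I*√2071 ≈ 45.508*I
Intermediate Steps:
k(F) = F
√(k(-31) - 68*(83 - 53)) = √(-31 - 68*(83 - 53)) = √(-31 - 68*30) = √(-31 - 2040) = √(-2071) = I*√2071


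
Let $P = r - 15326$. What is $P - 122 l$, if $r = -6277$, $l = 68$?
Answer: $-29899$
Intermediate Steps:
$P = -21603$ ($P = -6277 - 15326 = -21603$)
$P - 122 l = -21603 - 122 \cdot 68 = -21603 - 8296 = -29899$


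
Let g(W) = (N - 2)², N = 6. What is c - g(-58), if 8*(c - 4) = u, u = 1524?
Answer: 357/2 ≈ 178.50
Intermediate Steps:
g(W) = 16 (g(W) = (6 - 2)² = 4² = 16)
c = 389/2 (c = 4 + (⅛)*1524 = 4 + 381/2 = 389/2 ≈ 194.50)
c - g(-58) = 389/2 - 1*16 = 389/2 - 16 = 357/2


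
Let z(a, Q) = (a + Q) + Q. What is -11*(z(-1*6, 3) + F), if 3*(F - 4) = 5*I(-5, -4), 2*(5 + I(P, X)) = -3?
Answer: 451/6 ≈ 75.167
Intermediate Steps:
I(P, X) = -13/2 (I(P, X) = -5 + (1/2)*(-3) = -5 - 3/2 = -13/2)
z(a, Q) = a + 2*Q (z(a, Q) = (Q + a) + Q = a + 2*Q)
F = -41/6 (F = 4 + (5*(-13/2))/3 = 4 + (1/3)*(-65/2) = 4 - 65/6 = -41/6 ≈ -6.8333)
-11*(z(-1*6, 3) + F) = -11*((-1*6 + 2*3) - 41/6) = -11*((-6 + 6) - 41/6) = -11*(0 - 41/6) = -11*(-41/6) = 451/6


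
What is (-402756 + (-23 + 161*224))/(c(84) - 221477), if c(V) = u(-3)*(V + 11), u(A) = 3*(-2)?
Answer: 366715/222047 ≈ 1.6515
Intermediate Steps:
u(A) = -6
c(V) = -66 - 6*V (c(V) = -6*(V + 11) = -6*(11 + V) = -66 - 6*V)
(-402756 + (-23 + 161*224))/(c(84) - 221477) = (-402756 + (-23 + 161*224))/((-66 - 6*84) - 221477) = (-402756 + (-23 + 36064))/((-66 - 504) - 221477) = (-402756 + 36041)/(-570 - 221477) = -366715/(-222047) = -366715*(-1/222047) = 366715/222047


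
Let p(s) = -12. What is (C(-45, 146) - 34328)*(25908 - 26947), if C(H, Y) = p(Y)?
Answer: 35679260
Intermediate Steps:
C(H, Y) = -12
(C(-45, 146) - 34328)*(25908 - 26947) = (-12 - 34328)*(25908 - 26947) = -34340*(-1039) = 35679260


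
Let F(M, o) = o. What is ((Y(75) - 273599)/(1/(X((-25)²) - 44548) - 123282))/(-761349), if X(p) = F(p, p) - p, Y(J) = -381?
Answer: -17361680/5947799759571 ≈ -2.9190e-6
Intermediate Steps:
X(p) = 0 (X(p) = p - p = 0)
((Y(75) - 273599)/(1/(X((-25)²) - 44548) - 123282))/(-761349) = ((-381 - 273599)/(1/(0 - 44548) - 123282))/(-761349) = -273980/(1/(-44548) - 123282)*(-1/761349) = -273980/(-1/44548 - 123282)*(-1/761349) = -273980/(-5491966537/44548)*(-1/761349) = -273980*(-44548/5491966537)*(-1/761349) = (12205261040/5491966537)*(-1/761349) = -17361680/5947799759571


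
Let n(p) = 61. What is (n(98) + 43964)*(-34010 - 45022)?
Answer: -3479383800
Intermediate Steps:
(n(98) + 43964)*(-34010 - 45022) = (61 + 43964)*(-34010 - 45022) = 44025*(-79032) = -3479383800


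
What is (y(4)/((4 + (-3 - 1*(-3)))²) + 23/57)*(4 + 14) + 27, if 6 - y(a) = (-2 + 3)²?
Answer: 6063/152 ≈ 39.888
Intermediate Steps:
y(a) = 5 (y(a) = 6 - (-2 + 3)² = 6 - 1*1² = 6 - 1*1 = 6 - 1 = 5)
(y(4)/((4 + (-3 - 1*(-3)))²) + 23/57)*(4 + 14) + 27 = (5/((4 + (-3 - 1*(-3)))²) + 23/57)*(4 + 14) + 27 = (5/((4 + (-3 + 3))²) + 23*(1/57))*18 + 27 = (5/((4 + 0)²) + 23/57)*18 + 27 = (5/(4²) + 23/57)*18 + 27 = (5/16 + 23/57)*18 + 27 = (653/912)*18 + 27 = 1959/152 + 27 = 6063/152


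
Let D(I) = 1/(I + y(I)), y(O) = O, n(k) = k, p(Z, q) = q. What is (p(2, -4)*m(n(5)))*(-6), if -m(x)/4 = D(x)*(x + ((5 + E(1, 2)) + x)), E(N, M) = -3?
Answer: -576/5 ≈ -115.20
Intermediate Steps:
D(I) = 1/(2*I) (D(I) = 1/(I + I) = 1/(2*I))
m(x) = -2*(2 + 2*x)/x (m(x) = -4*1/(2*x)*(x + ((5 - 3) + x)) = -4*1/(2*x)*(x + (2 + x)) = -4*1/(2*x)*(2 + 2*x) = -2*(2 + 2*x)/x)
(p(2, -4)*m(n(5)))*(-6) = -4*(-4 - 4/5)*(-6) = -4*(-24/5)*(-6) = (96/5)*(-6) = -576/5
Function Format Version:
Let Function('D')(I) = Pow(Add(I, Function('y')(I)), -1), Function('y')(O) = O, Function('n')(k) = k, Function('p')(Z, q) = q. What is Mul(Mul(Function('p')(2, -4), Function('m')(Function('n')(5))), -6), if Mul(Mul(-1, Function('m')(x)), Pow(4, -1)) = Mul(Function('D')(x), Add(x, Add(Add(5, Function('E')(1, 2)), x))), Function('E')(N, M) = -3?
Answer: Rational(-576, 5) ≈ -115.20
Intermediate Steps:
Function('D')(I) = Mul(Rational(1, 2), Pow(I, -1)) (Function('D')(I) = Pow(Add(I, I), -1) = Pow(Mul(2, I), -1) = Mul(Rational(1, 2), Pow(I, -1)))
Function('m')(x) = Mul(-2, Pow(x, -1), Add(2, Mul(2, x))) (Function('m')(x) = Mul(-4, Mul(Mul(Rational(1, 2), Pow(x, -1)), Add(x, Add(Add(5, -3), x)))) = Mul(-4, Mul(Mul(Rational(1, 2), Pow(x, -1)), Add(x, Add(2, x)))) = Mul(-4, Mul(Mul(Rational(1, 2), Pow(x, -1)), Add(2, Mul(2, x)))) = Mul(-4, Mul(Rational(1, 2), Pow(x, -1), Add(2, Mul(2, x)))) = Mul(-2, Pow(x, -1), Add(2, Mul(2, x))))
Mul(Mul(Function('p')(2, -4), Function('m')(Function('n')(5))), -6) = Mul(Mul(-4, Add(-4, Mul(-4, Pow(5, -1)))), -6) = Mul(Mul(-4, Add(-4, Mul(-4, Rational(1, 5)))), -6) = Mul(Mul(-4, Add(-4, Rational(-4, 5))), -6) = Mul(Mul(-4, Rational(-24, 5)), -6) = Mul(Rational(96, 5), -6) = Rational(-576, 5)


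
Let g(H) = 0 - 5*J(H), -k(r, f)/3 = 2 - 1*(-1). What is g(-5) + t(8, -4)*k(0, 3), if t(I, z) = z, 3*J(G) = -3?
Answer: 41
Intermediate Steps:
J(G) = -1 (J(G) = (⅓)*(-3) = -1)
k(r, f) = -9 (k(r, f) = -3*(2 - 1*(-1)) = -3*(2 + 1) = -3*3 = -9)
g(H) = 5 (g(H) = 0 - 5*(-1) = 0 + 5 = 5)
g(-5) + t(8, -4)*k(0, 3) = 5 - 4*(-9) = 5 + 36 = 41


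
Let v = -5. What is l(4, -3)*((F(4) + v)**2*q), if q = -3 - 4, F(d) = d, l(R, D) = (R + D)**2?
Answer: -7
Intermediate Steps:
l(R, D) = (D + R)**2
q = -7
l(4, -3)*((F(4) + v)**2*q) = (-3 + 4)**2*((4 - 5)**2*(-7)) = 1**2*((-1)**2*(-7)) = 1*(1*(-7)) = 1*(-7) = -7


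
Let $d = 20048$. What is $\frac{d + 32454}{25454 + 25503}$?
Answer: $\frac{52502}{50957} \approx 1.0303$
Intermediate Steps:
$\frac{d + 32454}{25454 + 25503} = \frac{20048 + 32454}{25454 + 25503} = \frac{52502}{50957}$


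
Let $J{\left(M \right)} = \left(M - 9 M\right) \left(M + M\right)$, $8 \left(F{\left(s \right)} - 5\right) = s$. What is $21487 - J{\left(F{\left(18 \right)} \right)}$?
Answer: $22328$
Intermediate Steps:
$F{\left(s \right)} = 5 + \frac{s}{8}$
$J{\left(M \right)} = - 16 M^{2}$ ($J{\left(M \right)} = - 8 M 2 M = - 16 M^{2}$)
$21487 - J{\left(F{\left(18 \right)} \right)} = 21487 - - 16 \left(5 + \frac{1}{8} \cdot 18\right)^{2} = 21487 - - 16 \left(5 + \frac{9}{4}\right)^{2} = 21487 - - 16 \left(\frac{29}{4}\right)^{2} = 21487 - \left(-16\right) \frac{841}{16} = 21487 - -841 = 21487 + 841 = 22328$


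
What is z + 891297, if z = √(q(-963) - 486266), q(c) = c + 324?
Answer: 891297 + I*√486905 ≈ 8.913e+5 + 697.79*I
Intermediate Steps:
q(c) = 324 + c
z = I*√486905 (z = √((324 - 963) - 486266) = √(-639 - 486266) = √(-486905) = I*√486905 ≈ 697.79*I)
z + 891297 = I*√486905 + 891297 = 891297 + I*√486905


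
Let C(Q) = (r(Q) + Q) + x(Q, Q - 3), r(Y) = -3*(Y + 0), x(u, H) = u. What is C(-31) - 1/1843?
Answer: 57132/1843 ≈ 30.999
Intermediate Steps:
r(Y) = -3*Y
C(Q) = -Q (C(Q) = (-3*Q + Q) + Q = -2*Q + Q = -Q)
C(-31) - 1/1843 = -1*(-31) - 1/1843 = 31 - 1*1/1843 = 31 - 1/1843 = 57132/1843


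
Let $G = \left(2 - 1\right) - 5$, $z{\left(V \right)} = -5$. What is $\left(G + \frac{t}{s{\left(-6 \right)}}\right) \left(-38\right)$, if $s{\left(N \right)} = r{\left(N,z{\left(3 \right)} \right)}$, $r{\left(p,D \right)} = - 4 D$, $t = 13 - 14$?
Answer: $\frac{1539}{10} \approx 153.9$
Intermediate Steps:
$t = -1$
$s{\left(N \right)} = 20$ ($s{\left(N \right)} = \left(-4\right) \left(-5\right) = 20$)
$G = -4$ ($G = \left(2 + \left(-7 + 6\right)\right) - 5 = \left(2 - 1\right) - 5 = 1 - 5 = -4$)
$\left(G + \frac{t}{s{\left(-6 \right)}}\right) \left(-38\right) = \left(-4 - \frac{1}{20}\right) \left(-38\right) = \left(- \frac{81}{20}\right) \left(-38\right) = \frac{1539}{10}$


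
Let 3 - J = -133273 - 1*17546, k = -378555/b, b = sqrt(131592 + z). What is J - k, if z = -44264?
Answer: 150822 + 378555*sqrt(5458)/21832 ≈ 1.5210e+5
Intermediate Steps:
b = 4*sqrt(5458) (b = sqrt(131592 - 44264) = sqrt(87328) = 4*sqrt(5458) ≈ 295.51)
k = -378555*sqrt(5458)/21832 ≈ -1281.0
J = 150822 (J = 3 - (-133273 - 1*17546) = 3 - (-133273 - 17546) = 3 - 1*(-150819) = 3 + 150819 = 150822)
J - k = 150822 - (-378555)*sqrt(5458)/21832 = 150822 + 378555*sqrt(5458)/21832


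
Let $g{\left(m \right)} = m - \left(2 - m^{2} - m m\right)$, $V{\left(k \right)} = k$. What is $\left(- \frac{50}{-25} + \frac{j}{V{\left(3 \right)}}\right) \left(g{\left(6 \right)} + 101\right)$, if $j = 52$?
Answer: $3422$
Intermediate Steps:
$g{\left(m \right)} = -2 + m + 2 m^{2}$ ($g{\left(m \right)} = m + \left(\left(m^{2} + m^{2}\right) - 2\right) = m + \left(2 m^{2} - 2\right) = m + \left(-2 + 2 m^{2}\right) = -2 + m + 2 m^{2}$)
$\left(- \frac{50}{-25} + \frac{j}{V{\left(3 \right)}}\right) \left(g{\left(6 \right)} + 101\right) = \left(- \frac{50}{-25} + \frac{52}{3}\right) \left(\left(-2 + 6 + 2 \cdot 6^{2}\right) + 101\right) = \left(\left(-50\right) \left(- \frac{1}{25}\right) + 52 \cdot \frac{1}{3}\right) \left(\left(-2 + 6 + 2 \cdot 36\right) + 101\right) = \left(2 + \frac{52}{3}\right) \left(\left(-2 + 6 + 72\right) + 101\right) = \frac{58 \left(76 + 101\right)}{3} = \frac{58}{3} \cdot 177 = 3422$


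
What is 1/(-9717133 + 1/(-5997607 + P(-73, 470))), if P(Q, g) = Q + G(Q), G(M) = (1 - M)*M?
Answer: -6003082/58332746203907 ≈ -1.0291e-7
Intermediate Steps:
G(M) = M*(1 - M)
P(Q, g) = Q + Q*(1 - Q)
1/(-9717133 + 1/(-5997607 + P(-73, 470))) = 1/(-9717133 + 1/(-5997607 - 73*(2 - 1*(-73)))) = 1/(-9717133 + 1/(-5997607 - 73*(2 + 73))) = 1/(-9717133 + 1/(-5997607 - 73*75)) = 1/(-9717133 + 1/(-5997607 - 5475)) = 1/(-9717133 + 1/(-6003082)) = 1/(-9717133 - 1/6003082) = 1/(-58332746203907/6003082) = -6003082/58332746203907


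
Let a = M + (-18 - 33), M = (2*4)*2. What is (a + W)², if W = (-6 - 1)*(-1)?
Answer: 784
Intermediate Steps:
W = 7 (W = -7*(-1) = 7)
M = 16 (M = 8*2 = 16)
a = -35 (a = 16 + (-18 - 33) = 16 - 51 = -35)
(a + W)² = (-35 + 7)² = (-28)² = 784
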